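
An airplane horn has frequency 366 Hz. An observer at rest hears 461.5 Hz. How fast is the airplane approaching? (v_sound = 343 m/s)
v_s = v·(1 − f/f_obs) = 70.98 m/s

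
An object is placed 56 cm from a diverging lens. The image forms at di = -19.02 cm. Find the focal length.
1/f = 1/do + 1/di → f = -28.8 cm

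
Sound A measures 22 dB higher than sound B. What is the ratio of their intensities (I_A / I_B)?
I_A/I_B = 10^(Δβ/10) = 158.5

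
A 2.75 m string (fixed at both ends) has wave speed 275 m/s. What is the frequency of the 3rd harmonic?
fₙ = nv/(2L) = 150 Hz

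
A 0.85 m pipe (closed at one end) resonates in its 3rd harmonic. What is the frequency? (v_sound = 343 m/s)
fₙ = nv/(4L) = 302.6 Hz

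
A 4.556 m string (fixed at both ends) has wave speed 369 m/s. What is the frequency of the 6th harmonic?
fₙ = nv/(2L) = 243 Hz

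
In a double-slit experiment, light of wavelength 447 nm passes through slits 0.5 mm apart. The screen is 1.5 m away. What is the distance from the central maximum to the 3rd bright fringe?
y = mλL/d = 4.023 mm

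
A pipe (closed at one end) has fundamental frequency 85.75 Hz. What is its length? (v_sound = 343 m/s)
L = v/(4f₁) = 1 m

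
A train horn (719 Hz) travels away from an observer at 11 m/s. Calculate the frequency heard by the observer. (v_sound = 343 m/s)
f_obs = f·v/(v + v_s) = 696.7 Hz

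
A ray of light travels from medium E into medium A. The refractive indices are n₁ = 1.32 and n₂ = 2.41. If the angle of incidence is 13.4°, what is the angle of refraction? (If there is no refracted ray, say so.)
sin θ₂ = (n₁/n₂)·sin θ₁ = 0.1269 → θ₂ = 7.292°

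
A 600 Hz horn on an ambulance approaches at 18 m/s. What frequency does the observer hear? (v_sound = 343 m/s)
f_obs = f·v/(v − v_s) = 633.2 Hz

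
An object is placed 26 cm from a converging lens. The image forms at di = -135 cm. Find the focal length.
1/f = 1/do + 1/di → f = 32.2 cm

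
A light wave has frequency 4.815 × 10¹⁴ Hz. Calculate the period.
T = 1/f = 2.077 × 10⁻¹⁵ s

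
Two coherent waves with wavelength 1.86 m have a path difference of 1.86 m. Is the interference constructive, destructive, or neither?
constructive — path difference = 1λ, a whole number of wavelengths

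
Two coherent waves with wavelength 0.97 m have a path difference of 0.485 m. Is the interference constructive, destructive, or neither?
destructive — path difference = 0.5λ, an odd multiple of λ/2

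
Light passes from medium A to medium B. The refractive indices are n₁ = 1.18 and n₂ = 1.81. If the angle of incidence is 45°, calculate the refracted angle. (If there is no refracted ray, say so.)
sin θ₂ = (n₁/n₂)·sin θ₁ = 0.461 → θ₂ = 27.45°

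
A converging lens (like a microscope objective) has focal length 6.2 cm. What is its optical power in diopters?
P = 1/f = 16.13 D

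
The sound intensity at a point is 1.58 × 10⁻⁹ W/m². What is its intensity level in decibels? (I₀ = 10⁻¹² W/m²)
β = 10·log₁₀(I/I₀) = 31.99 dB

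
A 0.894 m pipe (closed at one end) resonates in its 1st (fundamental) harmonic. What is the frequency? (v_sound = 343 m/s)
fₙ = nv/(4L) = 95.92 Hz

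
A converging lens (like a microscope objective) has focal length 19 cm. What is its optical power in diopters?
P = 1/f = 5.263 D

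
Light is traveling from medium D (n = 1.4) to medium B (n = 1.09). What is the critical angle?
θc = arcsin(n₂/n₁) = 51.13°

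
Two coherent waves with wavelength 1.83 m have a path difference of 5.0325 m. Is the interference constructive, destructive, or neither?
neither (partial) — path difference = 2.75λ, neither a whole number of wavelengths nor an odd multiple of λ/2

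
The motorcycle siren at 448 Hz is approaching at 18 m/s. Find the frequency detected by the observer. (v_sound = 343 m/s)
f_obs = f·v/(v − v_s) = 472.8 Hz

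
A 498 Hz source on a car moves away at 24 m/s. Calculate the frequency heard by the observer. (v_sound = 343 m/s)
f_obs = f·v/(v + v_s) = 465.4 Hz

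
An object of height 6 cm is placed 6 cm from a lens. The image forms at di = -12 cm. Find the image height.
hi = (-di/do) × ho = 12 cm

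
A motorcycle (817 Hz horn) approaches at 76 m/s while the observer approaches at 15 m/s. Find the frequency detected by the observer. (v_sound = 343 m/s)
f_obs = f·(v + v_o)/(v − v_s) = 1095 Hz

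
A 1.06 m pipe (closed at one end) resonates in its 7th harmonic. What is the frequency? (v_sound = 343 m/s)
fₙ = nv/(4L) = 566.3 Hz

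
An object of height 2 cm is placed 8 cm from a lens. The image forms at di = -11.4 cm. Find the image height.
hi = (-di/do) × ho = 2.85 cm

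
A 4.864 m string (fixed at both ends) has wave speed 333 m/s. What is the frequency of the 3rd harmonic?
fₙ = nv/(2L) = 102.7 Hz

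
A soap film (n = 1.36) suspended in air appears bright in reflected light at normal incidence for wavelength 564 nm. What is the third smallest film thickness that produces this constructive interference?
2nt = (m − ½)λ with m = 3 → t = (m − ½)λ/(2n) = 518.4 nm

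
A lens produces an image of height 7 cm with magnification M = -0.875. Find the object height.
ho = |hi|/|M| = 8 cm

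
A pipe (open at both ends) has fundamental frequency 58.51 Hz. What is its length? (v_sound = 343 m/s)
L = v/(2f₁) = 2.931 m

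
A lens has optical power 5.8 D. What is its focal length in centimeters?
f = 1/P = 17.24 cm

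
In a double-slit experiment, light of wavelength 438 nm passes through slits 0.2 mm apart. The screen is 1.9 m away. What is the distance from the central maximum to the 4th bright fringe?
y = mλL/d = 16.64 mm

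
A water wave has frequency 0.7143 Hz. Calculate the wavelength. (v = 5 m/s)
λ = v/f = 7 m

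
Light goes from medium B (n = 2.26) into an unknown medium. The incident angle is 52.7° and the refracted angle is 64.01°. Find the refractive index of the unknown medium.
n₂ = n₁·sin θ₁ / sin θ₂ = 2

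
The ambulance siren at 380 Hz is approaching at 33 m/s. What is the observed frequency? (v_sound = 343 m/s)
f_obs = f·v/(v − v_s) = 420.5 Hz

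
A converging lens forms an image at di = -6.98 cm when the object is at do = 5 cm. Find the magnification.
M = −di/do = 1.396 (upright image)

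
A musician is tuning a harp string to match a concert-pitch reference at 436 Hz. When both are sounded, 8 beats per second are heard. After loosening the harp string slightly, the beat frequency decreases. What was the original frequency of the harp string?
444 Hz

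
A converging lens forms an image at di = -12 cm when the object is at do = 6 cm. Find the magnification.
M = −di/do = 2 (upright image)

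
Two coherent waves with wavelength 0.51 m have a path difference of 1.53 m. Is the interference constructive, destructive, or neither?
constructive — path difference = 3λ, a whole number of wavelengths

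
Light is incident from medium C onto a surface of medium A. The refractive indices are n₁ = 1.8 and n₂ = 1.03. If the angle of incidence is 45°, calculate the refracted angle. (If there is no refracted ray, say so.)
sin θ₂ = (n₁/n₂)·sin θ₁ = 1.236 > 1, so there is no refracted ray — the light undergoes total internal reflection.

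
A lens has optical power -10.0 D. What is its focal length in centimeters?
f = 1/P = -10 cm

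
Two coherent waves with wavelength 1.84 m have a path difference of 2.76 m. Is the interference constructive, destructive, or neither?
destructive — path difference = 1.5λ, an odd multiple of λ/2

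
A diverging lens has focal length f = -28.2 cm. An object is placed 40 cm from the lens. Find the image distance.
1/di = 1/f − 1/do → di = -16.54 cm (virtual image)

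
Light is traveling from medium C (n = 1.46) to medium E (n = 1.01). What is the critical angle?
θc = arcsin(n₂/n₁) = 43.77°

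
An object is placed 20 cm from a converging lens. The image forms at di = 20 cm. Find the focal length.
1/f = 1/do + 1/di → f = 10 cm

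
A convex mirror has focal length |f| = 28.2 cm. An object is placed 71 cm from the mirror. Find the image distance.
f = −28.2 cm (convex); 1/di = 1/f − 1/do → di = -20.18 cm (virtual image, behind mirror)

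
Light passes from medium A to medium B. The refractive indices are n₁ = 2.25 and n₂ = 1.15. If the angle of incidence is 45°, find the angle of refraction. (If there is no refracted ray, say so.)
sin θ₂ = (n₁/n₂)·sin θ₁ = 1.383 > 1, so there is no refracted ray — the light undergoes total internal reflection.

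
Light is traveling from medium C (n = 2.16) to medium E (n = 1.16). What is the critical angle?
θc = arcsin(n₂/n₁) = 32.48°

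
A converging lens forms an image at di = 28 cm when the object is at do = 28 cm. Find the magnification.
M = −di/do = -1 (inverted image)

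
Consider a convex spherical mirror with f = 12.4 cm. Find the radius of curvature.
R = 2|f| = 24.8 cm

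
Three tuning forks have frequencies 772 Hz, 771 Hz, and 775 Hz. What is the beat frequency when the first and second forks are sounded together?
1 Hz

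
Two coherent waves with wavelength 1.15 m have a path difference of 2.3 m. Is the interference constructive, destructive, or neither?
constructive — path difference = 2λ, a whole number of wavelengths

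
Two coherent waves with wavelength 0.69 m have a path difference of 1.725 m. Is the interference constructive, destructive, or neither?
destructive — path difference = 2.5λ, an odd multiple of λ/2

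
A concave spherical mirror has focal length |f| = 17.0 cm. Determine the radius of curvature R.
R = 2|f| = 34 cm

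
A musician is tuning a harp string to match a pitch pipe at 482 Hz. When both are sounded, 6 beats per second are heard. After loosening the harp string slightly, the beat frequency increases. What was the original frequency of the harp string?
476 Hz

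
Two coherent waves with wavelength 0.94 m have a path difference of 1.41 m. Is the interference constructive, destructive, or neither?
destructive — path difference = 1.5λ, an odd multiple of λ/2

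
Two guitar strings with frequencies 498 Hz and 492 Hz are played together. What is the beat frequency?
6 Hz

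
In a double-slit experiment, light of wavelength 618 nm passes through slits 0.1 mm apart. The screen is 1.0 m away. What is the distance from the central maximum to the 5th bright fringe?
y = mλL/d = 30.9 mm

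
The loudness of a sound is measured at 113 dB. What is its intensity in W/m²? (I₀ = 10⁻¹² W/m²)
I = I₀·10^(β/10) = 2.00 × 10⁻¹ W/m²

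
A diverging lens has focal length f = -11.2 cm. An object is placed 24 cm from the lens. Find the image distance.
1/di = 1/f − 1/do → di = -7.636 cm (virtual image)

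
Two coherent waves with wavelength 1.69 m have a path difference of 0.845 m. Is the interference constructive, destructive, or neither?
destructive — path difference = 0.5λ, an odd multiple of λ/2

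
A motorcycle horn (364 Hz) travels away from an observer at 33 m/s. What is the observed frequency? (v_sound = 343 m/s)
f_obs = f·v/(v + v_s) = 332.1 Hz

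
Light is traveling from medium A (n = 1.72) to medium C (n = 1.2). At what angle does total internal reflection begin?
θc = arcsin(n₂/n₁) = 44.24°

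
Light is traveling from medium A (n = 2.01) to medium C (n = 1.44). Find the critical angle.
θc = arcsin(n₂/n₁) = 45.76°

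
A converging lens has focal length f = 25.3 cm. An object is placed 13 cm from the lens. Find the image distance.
1/di = 1/f − 1/do → di = -26.74 cm (virtual image)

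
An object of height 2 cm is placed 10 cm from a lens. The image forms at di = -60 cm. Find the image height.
hi = (-di/do) × ho = 12 cm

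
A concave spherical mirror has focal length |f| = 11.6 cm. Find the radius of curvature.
R = 2|f| = 23.2 cm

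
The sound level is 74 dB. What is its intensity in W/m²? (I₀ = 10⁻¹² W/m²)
I = I₀·10^(β/10) = 2.51 × 10⁻⁵ W/m²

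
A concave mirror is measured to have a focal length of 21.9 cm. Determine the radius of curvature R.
R = 2|f| = 43.8 cm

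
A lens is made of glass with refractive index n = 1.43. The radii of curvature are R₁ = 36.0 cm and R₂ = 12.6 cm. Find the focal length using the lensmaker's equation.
1/f = (n − 1)(1/R₁ − 1/R₂) → f = -45.08 cm (diverging lens)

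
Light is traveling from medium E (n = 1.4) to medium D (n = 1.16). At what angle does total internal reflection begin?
θc = arcsin(n₂/n₁) = 55.95°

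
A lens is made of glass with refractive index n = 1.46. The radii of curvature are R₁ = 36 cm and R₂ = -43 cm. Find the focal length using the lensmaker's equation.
1/f = (n − 1)(1/R₁ − 1/R₂) → f = 42.6 cm (converging lens)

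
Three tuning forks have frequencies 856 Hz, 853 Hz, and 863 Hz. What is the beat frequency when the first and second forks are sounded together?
3 Hz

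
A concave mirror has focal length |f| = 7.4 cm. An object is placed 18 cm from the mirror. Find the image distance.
f = +7.4 cm (concave); 1/di = 1/f − 1/do → di = 12.57 cm (real image, in front of mirror)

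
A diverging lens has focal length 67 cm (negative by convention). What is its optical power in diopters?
P = 1/f = -1.493 D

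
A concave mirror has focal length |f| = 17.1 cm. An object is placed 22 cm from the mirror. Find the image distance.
f = +17.1 cm (concave); 1/di = 1/f − 1/do → di = 76.78 cm (real image, in front of mirror)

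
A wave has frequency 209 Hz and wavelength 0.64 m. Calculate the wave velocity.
v = fλ = 133.8 m/s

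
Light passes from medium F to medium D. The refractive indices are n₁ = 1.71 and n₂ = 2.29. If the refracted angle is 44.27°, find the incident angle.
sin θ₁ = (n₂/n₁)·sin θ₂ → θ₁ = 69.2°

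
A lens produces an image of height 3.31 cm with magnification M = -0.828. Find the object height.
ho = |hi|/|M| = 3.998 cm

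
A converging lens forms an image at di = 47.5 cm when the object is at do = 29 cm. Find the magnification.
M = −di/do = -1.638 (inverted image)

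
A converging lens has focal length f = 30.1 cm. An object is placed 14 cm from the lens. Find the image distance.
1/di = 1/f − 1/do → di = -26.17 cm (virtual image)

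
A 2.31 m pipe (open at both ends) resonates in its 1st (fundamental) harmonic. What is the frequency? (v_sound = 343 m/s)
fₙ = nv/(2L) = 74.24 Hz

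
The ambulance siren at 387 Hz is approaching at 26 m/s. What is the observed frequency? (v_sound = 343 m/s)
f_obs = f·v/(v − v_s) = 418.7 Hz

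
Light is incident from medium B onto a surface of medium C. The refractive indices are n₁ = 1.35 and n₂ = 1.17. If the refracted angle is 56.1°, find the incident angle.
sin θ₁ = (n₂/n₁)·sin θ₂ → θ₁ = 46°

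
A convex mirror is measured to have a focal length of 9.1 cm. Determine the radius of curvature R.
R = 2|f| = 18.2 cm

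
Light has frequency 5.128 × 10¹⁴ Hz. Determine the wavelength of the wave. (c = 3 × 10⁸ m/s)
λ = c/f = 585 nm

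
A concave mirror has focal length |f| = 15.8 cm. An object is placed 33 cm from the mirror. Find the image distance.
f = +15.8 cm (concave); 1/di = 1/f − 1/do → di = 30.31 cm (real image, in front of mirror)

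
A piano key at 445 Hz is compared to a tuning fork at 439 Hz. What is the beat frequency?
6 Hz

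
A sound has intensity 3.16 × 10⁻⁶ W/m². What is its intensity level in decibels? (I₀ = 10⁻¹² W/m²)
β = 10·log₁₀(I/I₀) = 65 dB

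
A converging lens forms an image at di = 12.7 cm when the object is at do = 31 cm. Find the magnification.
M = −di/do = -0.4097 (inverted image)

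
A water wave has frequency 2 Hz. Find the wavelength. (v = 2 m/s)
λ = v/f = 1 m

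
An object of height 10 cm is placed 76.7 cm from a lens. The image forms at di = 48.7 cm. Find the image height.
hi = (-di/do) × ho = -6.349 cm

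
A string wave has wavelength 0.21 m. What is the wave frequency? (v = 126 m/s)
f = v/λ = 600 Hz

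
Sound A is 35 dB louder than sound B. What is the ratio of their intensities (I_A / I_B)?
I_A/I_B = 10^(Δβ/10) = 3162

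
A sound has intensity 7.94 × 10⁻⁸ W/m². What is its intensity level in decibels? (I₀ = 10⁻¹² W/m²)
β = 10·log₁₀(I/I₀) = 49 dB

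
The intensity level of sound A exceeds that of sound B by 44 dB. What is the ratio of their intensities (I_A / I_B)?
I_A/I_B = 10^(Δβ/10) = 25120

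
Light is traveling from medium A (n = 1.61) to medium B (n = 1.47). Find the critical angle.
θc = arcsin(n₂/n₁) = 65.93°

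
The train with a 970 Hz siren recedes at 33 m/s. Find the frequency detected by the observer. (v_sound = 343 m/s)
f_obs = f·v/(v + v_s) = 884.9 Hz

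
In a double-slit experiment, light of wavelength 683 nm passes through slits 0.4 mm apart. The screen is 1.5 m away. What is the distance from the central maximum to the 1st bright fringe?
y = mλL/d = 2.561 mm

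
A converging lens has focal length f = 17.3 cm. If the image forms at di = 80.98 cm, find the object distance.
1/do = 1/f − 1/di → do = 22 cm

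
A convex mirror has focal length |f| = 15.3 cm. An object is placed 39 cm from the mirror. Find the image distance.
f = −15.3 cm (convex); 1/di = 1/f − 1/do → di = -10.99 cm (virtual image, behind mirror)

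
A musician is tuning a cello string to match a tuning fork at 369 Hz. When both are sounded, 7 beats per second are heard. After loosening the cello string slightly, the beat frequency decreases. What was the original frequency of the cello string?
376 Hz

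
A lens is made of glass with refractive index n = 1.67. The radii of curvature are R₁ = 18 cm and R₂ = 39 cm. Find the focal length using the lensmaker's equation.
1/f = (n − 1)(1/R₁ − 1/R₂) → f = 49.89 cm (converging lens)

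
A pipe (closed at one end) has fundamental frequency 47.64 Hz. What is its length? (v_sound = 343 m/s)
L = v/(4f₁) = 1.8 m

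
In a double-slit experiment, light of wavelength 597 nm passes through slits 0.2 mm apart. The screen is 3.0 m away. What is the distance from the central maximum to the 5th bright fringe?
y = mλL/d = 44.78 mm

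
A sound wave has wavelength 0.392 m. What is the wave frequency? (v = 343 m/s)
f = v/λ = 875 Hz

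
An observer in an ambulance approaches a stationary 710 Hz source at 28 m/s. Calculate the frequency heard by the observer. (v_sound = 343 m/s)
f_obs = f·(v + v_o)/v = 768 Hz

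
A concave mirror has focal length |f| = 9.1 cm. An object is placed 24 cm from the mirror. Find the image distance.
f = +9.1 cm (concave); 1/di = 1/f − 1/do → di = 14.66 cm (real image, in front of mirror)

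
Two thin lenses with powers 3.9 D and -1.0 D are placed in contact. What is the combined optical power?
P_total = P₁ + P₂ = 2.9 D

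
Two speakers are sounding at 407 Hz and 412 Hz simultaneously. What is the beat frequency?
5 Hz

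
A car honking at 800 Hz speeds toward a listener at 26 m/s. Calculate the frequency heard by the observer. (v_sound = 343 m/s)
f_obs = f·v/(v − v_s) = 865.6 Hz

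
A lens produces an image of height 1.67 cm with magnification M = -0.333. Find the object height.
ho = |hi|/|M| = 5.015 cm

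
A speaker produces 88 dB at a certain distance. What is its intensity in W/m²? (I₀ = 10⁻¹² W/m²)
I = I₀·10^(β/10) = 6.31 × 10⁻⁴ W/m²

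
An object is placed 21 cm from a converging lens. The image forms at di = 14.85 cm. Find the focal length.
1/f = 1/do + 1/di → f = 8.699 cm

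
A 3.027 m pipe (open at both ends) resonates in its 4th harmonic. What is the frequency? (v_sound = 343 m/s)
fₙ = nv/(2L) = 226.6 Hz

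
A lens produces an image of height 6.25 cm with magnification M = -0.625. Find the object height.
ho = |hi|/|M| = 10 cm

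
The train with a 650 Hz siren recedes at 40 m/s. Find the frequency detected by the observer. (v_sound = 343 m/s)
f_obs = f·v/(v + v_s) = 582.1 Hz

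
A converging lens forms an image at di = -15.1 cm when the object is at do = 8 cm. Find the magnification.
M = −di/do = 1.887 (upright image)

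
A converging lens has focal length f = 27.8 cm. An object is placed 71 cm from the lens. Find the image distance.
1/di = 1/f − 1/do → di = 45.69 cm (real image)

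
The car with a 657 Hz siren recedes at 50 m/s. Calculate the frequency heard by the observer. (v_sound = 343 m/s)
f_obs = f·v/(v + v_s) = 573.4 Hz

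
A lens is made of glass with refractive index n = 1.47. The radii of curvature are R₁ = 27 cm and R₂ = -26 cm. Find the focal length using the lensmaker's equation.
1/f = (n − 1)(1/R₁ − 1/R₂) → f = 28.18 cm (converging lens)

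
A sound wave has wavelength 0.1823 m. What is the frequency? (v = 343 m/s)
f = v/λ = 1882 Hz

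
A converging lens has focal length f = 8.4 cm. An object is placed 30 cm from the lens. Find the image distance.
1/di = 1/f − 1/do → di = 11.67 cm (real image)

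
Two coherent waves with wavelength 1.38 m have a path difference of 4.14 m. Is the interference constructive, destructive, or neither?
constructive — path difference = 3λ, a whole number of wavelengths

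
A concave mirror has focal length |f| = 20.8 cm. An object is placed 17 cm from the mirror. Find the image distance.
f = +20.8 cm (concave); 1/di = 1/f − 1/do → di = -93.05 cm (virtual image, behind mirror)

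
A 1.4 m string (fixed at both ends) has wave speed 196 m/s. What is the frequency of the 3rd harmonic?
fₙ = nv/(2L) = 210 Hz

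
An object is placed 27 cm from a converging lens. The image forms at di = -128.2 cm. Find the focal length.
1/f = 1/do + 1/di → f = 34.2 cm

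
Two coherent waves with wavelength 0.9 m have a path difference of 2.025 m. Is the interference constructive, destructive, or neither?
neither (partial) — path difference = 2.25λ, neither a whole number of wavelengths nor an odd multiple of λ/2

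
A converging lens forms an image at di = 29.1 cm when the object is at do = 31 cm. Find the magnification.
M = −di/do = -0.9387 (inverted image)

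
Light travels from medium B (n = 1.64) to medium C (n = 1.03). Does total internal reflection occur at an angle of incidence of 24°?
θc = arcsin(n₂/n₁) = 38.91°; 24° < θc, so no — the ray refracts.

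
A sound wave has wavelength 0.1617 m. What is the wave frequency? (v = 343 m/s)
f = v/λ = 2121 Hz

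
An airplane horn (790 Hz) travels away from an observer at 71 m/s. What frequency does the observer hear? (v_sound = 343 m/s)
f_obs = f·v/(v + v_s) = 654.5 Hz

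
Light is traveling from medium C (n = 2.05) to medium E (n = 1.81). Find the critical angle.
θc = arcsin(n₂/n₁) = 62°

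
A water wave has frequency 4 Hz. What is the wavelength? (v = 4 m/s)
λ = v/f = 1 m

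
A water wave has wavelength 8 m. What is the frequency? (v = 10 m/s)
f = v/λ = 1.25 Hz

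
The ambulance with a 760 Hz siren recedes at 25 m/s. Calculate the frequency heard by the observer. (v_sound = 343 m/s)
f_obs = f·v/(v + v_s) = 708.4 Hz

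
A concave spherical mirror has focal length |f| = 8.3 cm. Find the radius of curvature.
R = 2|f| = 16.6 cm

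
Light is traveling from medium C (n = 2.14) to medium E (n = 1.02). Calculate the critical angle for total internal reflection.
θc = arcsin(n₂/n₁) = 28.47°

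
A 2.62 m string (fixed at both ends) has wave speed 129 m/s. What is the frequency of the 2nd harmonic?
fₙ = nv/(2L) = 49.24 Hz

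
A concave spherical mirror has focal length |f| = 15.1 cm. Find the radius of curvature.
R = 2|f| = 30.2 cm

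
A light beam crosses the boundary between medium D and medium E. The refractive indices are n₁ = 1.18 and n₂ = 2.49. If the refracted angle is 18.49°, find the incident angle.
sin θ₁ = (n₂/n₁)·sin θ₂ → θ₁ = 42.01°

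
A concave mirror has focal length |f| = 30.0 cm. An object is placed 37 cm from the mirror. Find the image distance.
f = +30.0 cm (concave); 1/di = 1/f − 1/do → di = 158.6 cm (real image, in front of mirror)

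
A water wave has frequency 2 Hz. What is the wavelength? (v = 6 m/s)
λ = v/f = 3 m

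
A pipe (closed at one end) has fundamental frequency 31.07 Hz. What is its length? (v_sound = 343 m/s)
L = v/(4f₁) = 2.76 m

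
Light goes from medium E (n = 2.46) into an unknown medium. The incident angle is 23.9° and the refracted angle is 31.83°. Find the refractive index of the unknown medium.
n₂ = n₁·sin θ₁ / sin θ₂ = 1.89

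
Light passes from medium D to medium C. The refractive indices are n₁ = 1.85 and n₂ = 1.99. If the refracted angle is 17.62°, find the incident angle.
sin θ₁ = (n₂/n₁)·sin θ₂ → θ₁ = 19°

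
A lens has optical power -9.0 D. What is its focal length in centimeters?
f = 1/P = -11.11 cm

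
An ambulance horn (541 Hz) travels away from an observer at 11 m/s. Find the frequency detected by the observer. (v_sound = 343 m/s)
f_obs = f·v/(v + v_s) = 524.2 Hz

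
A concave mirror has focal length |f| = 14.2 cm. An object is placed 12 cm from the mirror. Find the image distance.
f = +14.2 cm (concave); 1/di = 1/f − 1/do → di = -77.45 cm (virtual image, behind mirror)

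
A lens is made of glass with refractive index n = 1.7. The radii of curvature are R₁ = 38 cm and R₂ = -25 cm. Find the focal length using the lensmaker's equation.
1/f = (n − 1)(1/R₁ − 1/R₂) → f = 21.54 cm (converging lens)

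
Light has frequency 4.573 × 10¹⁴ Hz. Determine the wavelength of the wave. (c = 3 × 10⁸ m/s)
λ = c/f = 656 nm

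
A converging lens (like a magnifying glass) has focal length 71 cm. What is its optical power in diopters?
P = 1/f = 1.408 D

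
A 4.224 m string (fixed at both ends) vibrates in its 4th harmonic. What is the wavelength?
λₙ = 2L/n = 2.112 m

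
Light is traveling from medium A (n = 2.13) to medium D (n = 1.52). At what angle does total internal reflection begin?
θc = arcsin(n₂/n₁) = 45.53°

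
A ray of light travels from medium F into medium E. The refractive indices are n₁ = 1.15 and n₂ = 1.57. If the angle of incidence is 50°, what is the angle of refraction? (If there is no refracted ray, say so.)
sin θ₂ = (n₁/n₂)·sin θ₁ = 0.5611 → θ₂ = 34.13°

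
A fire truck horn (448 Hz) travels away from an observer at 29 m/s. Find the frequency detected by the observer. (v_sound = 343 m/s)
f_obs = f·v/(v + v_s) = 413.1 Hz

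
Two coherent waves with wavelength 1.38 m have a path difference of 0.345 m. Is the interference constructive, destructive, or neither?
neither (partial) — path difference = 0.25λ, neither a whole number of wavelengths nor an odd multiple of λ/2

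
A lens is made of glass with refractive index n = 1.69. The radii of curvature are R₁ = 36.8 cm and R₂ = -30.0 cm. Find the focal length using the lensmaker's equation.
1/f = (n − 1)(1/R₁ − 1/R₂) → f = 23.95 cm (converging lens)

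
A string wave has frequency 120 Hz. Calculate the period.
T = 1/f = 0.008333 s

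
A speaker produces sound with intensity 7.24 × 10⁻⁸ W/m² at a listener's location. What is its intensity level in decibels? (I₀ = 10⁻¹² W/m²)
β = 10·log₁₀(I/I₀) = 48.6 dB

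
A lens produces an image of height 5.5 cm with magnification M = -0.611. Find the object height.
ho = |hi|/|M| = 9.002 cm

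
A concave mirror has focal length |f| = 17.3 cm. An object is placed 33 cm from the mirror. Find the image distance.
f = +17.3 cm (concave); 1/di = 1/f − 1/do → di = 36.36 cm (real image, in front of mirror)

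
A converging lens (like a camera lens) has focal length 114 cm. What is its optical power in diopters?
P = 1/f = 0.8772 D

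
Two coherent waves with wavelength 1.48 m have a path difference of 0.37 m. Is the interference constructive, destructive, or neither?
neither (partial) — path difference = 0.25λ, neither a whole number of wavelengths nor an odd multiple of λ/2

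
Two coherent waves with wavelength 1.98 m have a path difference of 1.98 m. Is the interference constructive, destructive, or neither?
constructive — path difference = 1λ, a whole number of wavelengths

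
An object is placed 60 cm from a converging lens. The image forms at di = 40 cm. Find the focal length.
1/f = 1/do + 1/di → f = 24 cm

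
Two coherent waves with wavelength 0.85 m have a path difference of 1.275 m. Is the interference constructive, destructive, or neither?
destructive — path difference = 1.5λ, an odd multiple of λ/2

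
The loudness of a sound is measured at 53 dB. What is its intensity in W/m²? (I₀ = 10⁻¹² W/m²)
I = I₀·10^(β/10) = 2.00 × 10⁻⁷ W/m²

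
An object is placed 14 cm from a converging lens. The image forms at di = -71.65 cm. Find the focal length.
1/f = 1/do + 1/di → f = 17.4 cm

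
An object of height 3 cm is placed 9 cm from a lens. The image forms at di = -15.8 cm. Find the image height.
hi = (-di/do) × ho = 5.267 cm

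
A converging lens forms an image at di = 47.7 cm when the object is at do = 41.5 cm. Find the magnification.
M = −di/do = -1.149 (inverted image)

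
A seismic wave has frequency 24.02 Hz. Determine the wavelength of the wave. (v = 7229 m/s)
λ = v/f = 301 m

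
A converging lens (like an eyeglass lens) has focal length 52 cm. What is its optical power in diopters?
P = 1/f = 1.923 D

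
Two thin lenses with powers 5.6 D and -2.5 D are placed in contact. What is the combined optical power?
P_total = P₁ + P₂ = 3.1 D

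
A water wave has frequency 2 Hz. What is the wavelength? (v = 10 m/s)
λ = v/f = 5 m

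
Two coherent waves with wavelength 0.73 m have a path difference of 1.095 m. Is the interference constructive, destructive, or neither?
destructive — path difference = 1.5λ, an odd multiple of λ/2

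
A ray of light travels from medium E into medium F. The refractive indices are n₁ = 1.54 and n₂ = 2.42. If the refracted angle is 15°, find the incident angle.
sin θ₁ = (n₂/n₁)·sin θ₂ → θ₁ = 24°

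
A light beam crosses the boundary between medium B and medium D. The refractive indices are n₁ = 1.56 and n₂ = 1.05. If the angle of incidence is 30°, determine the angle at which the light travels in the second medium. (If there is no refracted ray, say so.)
sin θ₂ = (n₁/n₂)·sin θ₁ = 0.7429 → θ₂ = 47.98°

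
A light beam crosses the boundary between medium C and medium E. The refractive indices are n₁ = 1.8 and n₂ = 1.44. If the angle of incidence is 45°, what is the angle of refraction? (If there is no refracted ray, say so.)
sin θ₂ = (n₁/n₂)·sin θ₁ = 0.8839 → θ₂ = 62.11°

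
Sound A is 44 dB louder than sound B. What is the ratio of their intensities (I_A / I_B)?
I_A/I_B = 10^(Δβ/10) = 25120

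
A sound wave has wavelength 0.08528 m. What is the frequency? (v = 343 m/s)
f = v/λ = 4022 Hz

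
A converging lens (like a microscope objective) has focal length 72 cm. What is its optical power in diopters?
P = 1/f = 1.389 D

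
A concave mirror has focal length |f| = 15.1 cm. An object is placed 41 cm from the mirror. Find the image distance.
f = +15.1 cm (concave); 1/di = 1/f − 1/do → di = 23.9 cm (real image, in front of mirror)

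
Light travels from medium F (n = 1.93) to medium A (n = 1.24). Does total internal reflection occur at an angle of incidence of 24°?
θc = arcsin(n₂/n₁) = 39.98°; 24° < θc, so no — the ray refracts.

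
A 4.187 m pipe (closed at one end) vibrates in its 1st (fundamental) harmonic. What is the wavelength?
λₙ = 4L/n = 16.75 m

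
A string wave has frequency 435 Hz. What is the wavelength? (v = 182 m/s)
λ = v/f = 0.4184 m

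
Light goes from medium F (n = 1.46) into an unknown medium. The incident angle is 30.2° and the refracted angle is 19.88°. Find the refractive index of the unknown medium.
n₂ = n₁·sin θ₁ / sin θ₂ = 2.16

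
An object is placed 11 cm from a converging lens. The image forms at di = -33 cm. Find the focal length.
1/f = 1/do + 1/di → f = 16.5 cm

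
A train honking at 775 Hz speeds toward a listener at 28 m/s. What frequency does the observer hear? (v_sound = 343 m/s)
f_obs = f·v/(v − v_s) = 843.9 Hz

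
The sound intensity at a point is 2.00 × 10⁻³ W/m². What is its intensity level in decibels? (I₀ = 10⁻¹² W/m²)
β = 10·log₁₀(I/I₀) = 93.01 dB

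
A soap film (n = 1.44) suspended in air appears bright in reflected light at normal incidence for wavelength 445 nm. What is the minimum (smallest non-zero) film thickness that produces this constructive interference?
2nt = (m − ½)λ with m = 1 → t = (m − ½)λ/(2n) = 77.26 nm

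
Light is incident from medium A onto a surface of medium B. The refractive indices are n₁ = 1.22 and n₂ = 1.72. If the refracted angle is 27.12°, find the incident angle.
sin θ₁ = (n₂/n₁)·sin θ₂ → θ₁ = 39.99°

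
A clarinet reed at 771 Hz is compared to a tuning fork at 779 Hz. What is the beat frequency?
8 Hz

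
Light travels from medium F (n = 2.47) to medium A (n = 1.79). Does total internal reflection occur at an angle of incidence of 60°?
θc = arcsin(n₂/n₁) = 46.44°; 60° > θc, so yes — total internal reflection.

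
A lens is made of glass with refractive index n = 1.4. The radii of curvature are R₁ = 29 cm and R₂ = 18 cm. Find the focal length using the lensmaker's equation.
1/f = (n − 1)(1/R₁ − 1/R₂) → f = -118.6 cm (diverging lens)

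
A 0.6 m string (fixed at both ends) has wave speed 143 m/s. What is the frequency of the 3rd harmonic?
fₙ = nv/(2L) = 357.5 Hz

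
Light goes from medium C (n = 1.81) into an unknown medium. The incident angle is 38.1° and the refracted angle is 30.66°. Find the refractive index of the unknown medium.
n₂ = n₁·sin θ₁ / sin θ₂ = 2.19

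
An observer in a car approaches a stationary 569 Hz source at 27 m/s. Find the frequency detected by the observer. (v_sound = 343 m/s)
f_obs = f·(v + v_o)/v = 613.8 Hz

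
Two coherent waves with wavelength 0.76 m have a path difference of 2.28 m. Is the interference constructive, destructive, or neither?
constructive — path difference = 3λ, a whole number of wavelengths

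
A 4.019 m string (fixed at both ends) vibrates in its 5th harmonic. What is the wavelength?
λₙ = 2L/n = 1.608 m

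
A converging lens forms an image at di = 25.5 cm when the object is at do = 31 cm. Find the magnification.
M = −di/do = -0.8226 (inverted image)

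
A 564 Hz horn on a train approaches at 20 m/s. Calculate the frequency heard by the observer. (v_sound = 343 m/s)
f_obs = f·v/(v − v_s) = 598.9 Hz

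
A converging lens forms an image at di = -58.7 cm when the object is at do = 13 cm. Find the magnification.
M = −di/do = 4.515 (upright image)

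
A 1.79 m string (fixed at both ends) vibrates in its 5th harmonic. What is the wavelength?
λₙ = 2L/n = 0.716 m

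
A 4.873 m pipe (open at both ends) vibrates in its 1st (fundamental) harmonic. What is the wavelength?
λₙ = 2L/n = 9.746 m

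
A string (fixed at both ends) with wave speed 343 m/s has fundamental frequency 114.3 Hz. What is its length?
L = v/(2f₁) = 1.5 m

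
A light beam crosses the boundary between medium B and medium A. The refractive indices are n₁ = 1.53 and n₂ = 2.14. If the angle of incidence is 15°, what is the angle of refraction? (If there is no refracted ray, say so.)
sin θ₂ = (n₁/n₂)·sin θ₁ = 0.185 → θ₂ = 10.66°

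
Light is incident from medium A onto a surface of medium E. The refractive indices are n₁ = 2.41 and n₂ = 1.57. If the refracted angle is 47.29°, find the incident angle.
sin θ₁ = (n₂/n₁)·sin θ₂ → θ₁ = 28.6°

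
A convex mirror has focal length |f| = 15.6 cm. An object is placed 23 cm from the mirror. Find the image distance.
f = −15.6 cm (convex); 1/di = 1/f − 1/do → di = -9.295 cm (virtual image, behind mirror)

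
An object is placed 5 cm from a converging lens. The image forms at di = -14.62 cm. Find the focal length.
1/f = 1/do + 1/di → f = 7.599 cm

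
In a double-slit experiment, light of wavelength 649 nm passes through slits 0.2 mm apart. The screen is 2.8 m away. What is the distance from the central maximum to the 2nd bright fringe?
y = mλL/d = 18.17 mm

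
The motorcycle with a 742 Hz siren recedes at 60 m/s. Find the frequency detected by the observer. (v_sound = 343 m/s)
f_obs = f·v/(v + v_s) = 631.5 Hz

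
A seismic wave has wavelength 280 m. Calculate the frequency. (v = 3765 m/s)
f = v/λ = 13.45 Hz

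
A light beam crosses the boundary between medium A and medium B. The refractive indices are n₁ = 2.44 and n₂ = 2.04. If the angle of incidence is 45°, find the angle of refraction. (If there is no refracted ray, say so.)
sin θ₂ = (n₁/n₂)·sin θ₁ = 0.8458 → θ₂ = 57.75°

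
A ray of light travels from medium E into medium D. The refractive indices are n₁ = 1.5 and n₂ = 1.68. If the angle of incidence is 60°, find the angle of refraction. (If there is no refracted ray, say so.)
sin θ₂ = (n₁/n₂)·sin θ₁ = 0.7732 → θ₂ = 50.65°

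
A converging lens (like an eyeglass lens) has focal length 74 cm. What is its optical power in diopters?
P = 1/f = 1.351 D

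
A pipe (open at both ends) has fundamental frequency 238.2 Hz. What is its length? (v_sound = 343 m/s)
L = v/(2f₁) = 0.72 m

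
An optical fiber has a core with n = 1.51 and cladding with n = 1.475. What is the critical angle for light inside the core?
θc = arcsin(n_cladding/n_core) = 77.64°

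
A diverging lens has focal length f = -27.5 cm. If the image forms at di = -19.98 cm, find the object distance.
1/do = 1/f − 1/di → do = 73.07 cm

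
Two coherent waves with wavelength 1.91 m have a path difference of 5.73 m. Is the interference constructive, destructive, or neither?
constructive — path difference = 3λ, a whole number of wavelengths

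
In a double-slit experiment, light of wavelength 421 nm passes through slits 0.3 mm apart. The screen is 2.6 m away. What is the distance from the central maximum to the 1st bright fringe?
y = mλL/d = 3.649 mm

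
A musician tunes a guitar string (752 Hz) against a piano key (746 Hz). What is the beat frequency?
6 Hz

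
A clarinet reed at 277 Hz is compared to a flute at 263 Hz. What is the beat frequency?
14 Hz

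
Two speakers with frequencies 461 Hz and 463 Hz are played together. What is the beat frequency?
2 Hz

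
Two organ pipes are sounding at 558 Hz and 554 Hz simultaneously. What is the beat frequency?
4 Hz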